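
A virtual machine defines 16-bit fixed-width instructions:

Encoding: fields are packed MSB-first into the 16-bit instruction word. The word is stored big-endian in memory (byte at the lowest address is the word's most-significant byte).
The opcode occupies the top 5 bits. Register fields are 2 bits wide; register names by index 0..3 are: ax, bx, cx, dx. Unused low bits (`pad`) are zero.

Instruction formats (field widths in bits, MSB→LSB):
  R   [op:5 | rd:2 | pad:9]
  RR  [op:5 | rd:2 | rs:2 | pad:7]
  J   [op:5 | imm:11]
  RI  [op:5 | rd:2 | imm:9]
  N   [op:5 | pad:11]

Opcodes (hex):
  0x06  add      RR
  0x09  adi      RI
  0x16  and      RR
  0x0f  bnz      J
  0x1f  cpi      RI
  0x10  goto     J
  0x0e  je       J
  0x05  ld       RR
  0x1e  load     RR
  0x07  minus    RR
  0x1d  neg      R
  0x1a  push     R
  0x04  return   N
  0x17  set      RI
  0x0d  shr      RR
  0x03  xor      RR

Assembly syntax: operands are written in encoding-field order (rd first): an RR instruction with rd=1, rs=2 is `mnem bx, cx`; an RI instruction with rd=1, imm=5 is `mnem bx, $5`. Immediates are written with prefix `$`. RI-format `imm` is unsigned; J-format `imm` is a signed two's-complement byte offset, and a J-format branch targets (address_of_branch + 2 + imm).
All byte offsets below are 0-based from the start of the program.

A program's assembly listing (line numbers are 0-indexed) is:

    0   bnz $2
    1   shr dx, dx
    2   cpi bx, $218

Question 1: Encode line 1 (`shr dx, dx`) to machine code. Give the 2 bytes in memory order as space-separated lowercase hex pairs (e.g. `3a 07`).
6f 80

line 1 (shr): pack op=0xd:5|rd=3:2|rs=3:2|pad=0:7 = 0x6f80; big→ 6f 80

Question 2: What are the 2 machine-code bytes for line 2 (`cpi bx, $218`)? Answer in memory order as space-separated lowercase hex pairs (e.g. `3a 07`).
line 2 (cpi): pack op=0x1f:5|rd=1:2|imm=218:9 = 0xfada; big→ fa da

fa da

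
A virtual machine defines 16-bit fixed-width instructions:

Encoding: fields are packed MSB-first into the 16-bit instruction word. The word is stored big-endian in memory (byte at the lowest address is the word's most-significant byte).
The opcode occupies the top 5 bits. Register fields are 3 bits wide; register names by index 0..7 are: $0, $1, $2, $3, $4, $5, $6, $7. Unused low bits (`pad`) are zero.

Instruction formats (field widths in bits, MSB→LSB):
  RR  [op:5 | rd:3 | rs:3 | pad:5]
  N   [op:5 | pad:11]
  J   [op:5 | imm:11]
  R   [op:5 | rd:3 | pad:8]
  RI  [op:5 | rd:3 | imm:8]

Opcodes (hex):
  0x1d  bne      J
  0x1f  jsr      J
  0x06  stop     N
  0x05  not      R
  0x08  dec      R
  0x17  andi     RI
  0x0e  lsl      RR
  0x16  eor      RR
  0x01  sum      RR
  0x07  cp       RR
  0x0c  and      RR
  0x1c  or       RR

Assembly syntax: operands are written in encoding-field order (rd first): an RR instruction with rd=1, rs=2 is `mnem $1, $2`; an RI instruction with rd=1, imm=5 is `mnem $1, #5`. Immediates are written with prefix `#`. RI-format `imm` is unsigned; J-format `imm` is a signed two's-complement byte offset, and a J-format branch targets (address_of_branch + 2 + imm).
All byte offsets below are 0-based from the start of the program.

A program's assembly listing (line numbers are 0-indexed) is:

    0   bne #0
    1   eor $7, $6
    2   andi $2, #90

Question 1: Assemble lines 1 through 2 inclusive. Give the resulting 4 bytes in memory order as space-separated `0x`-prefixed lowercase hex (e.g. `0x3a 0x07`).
L1: eor op=0x16:5|rd=7:3|rs=6:3|pad=0:5 ⇒ 0xb7c0 ⇒ big b7 c0
L2: andi op=0x17:5|rd=2:3|imm=90:8 ⇒ 0xba5a ⇒ big ba 5a

0xb7 0xc0 0xba 0x5a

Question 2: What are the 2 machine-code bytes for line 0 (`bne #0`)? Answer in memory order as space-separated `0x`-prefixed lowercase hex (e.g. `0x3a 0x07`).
0. bne fields op=0x1d:5|imm=0:11 → word e800h → e8 00

0xe8 0x00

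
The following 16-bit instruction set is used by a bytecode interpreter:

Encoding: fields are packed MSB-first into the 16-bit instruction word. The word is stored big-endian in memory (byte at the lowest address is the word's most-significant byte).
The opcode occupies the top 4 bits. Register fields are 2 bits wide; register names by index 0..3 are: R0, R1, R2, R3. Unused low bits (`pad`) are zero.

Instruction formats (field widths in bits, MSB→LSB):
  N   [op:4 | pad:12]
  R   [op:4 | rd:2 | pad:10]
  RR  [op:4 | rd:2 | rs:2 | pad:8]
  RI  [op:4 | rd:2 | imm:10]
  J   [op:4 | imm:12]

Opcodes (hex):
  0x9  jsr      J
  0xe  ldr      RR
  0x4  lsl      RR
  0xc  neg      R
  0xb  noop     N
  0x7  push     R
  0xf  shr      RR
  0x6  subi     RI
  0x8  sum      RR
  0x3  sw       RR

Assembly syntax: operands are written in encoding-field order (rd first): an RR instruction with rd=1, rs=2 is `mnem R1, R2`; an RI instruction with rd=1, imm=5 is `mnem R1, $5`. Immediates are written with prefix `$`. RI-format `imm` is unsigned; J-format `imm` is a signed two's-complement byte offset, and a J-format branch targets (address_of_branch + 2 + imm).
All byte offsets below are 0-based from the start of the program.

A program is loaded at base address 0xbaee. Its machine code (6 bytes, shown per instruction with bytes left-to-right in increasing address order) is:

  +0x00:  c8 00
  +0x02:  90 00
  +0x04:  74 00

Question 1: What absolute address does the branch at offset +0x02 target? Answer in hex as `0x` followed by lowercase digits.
[02] 90 00 → 0x9000
  opcode bits[15:12]=0x9: jsr/J
  [11:0] imm=0 = $0
  target = base 0xbaee + off 0x02 + 2 + imm 0 = 0xbaf2

0xbaf2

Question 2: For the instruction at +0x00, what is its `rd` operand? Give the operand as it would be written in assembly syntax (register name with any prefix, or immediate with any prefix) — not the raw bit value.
[00] c8 00 → 0xc800
  opcode bits[15:12]=0xc: neg/R
  [11:10] rd=2 = R2

R2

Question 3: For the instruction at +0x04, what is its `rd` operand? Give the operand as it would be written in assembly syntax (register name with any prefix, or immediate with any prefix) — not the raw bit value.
@+04  big-endian(74 00) = 0x7400
  op=0x7400>>12=0x7 ⇒ push (R)
  rd: (w>>10)&0x3=0x1 → R1

R1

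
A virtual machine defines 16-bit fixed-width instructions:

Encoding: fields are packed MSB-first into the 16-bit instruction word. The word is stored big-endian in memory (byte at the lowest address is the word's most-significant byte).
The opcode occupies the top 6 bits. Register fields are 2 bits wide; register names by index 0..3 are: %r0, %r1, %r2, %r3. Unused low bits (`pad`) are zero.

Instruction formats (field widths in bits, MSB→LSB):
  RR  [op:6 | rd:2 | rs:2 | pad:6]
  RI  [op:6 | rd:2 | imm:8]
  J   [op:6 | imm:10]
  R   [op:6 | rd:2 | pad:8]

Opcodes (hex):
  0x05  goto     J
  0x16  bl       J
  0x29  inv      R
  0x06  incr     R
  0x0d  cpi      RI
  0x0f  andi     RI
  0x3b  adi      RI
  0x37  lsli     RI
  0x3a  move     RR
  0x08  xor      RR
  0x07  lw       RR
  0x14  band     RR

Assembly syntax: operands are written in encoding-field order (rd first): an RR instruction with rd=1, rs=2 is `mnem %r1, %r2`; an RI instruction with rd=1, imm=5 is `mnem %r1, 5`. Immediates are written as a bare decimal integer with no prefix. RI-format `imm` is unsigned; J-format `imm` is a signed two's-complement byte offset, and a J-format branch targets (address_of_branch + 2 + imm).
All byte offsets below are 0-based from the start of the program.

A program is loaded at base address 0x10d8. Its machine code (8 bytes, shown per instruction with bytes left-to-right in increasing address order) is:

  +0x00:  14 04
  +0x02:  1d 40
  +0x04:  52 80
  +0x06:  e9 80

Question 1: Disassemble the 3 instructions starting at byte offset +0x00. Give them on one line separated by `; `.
goto 4; lw %r1, %r1; band %r2, %r2

[00] 14 04 → 0x1404
  top 6b → 0x5 → goto [J]
  [9:0] imm=4 = 4
[02] 1d 40 → 0x1d40
  top 6b → 0x7 → lw [RR]
  [9:8] rd=1 = %r1
  [7:6] rs=1 = %r1
[04] 52 80 → 0x5280
  top 6b → 0x14 → band [RR]
  [9:8] rd=2 = %r2
  [7:6] rs=2 = %r2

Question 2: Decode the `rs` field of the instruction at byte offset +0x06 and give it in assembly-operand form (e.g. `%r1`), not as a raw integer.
%r2

@+06  big-endian(e9 80) = 0xe980
  opcode bits[15:10]=0x3a: move/RR
  rd@[9:8]=0x1 ⇒ %r1
  rs@[7:6]=0x2 ⇒ %r2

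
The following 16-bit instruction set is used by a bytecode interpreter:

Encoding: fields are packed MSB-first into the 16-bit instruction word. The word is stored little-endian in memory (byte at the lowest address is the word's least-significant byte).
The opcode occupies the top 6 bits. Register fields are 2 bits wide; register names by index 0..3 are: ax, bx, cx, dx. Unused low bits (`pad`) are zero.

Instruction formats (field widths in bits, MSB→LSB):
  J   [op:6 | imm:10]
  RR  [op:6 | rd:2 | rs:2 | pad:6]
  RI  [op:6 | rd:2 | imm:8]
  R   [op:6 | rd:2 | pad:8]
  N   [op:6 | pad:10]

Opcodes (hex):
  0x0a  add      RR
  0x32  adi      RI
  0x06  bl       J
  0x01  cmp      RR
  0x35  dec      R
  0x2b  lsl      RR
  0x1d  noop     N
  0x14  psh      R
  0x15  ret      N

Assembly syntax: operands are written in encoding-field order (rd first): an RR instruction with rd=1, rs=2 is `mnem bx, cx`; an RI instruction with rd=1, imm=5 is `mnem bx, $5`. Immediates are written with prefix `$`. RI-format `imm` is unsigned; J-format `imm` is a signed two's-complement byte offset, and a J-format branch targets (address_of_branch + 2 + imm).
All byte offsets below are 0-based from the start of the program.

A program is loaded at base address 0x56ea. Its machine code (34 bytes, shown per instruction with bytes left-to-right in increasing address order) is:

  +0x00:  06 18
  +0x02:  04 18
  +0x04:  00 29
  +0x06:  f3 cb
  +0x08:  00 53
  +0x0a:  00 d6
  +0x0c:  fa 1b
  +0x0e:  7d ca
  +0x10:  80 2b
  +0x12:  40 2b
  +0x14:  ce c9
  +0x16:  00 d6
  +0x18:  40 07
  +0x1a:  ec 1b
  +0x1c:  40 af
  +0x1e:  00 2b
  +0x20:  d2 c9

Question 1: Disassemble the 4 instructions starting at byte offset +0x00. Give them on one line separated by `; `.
bl $6; bl $4; add bx, ax; adi dx, $243

[00] 06 18 → 0x1806
  opcode bits[15:10]=0x6: bl/J
  imm@[9:0]=0x6 ⇒ $6
[02] 04 18 → 0x1804
  opcode bits[15:10]=0x6: bl/J
  imm@[9:0]=0x4 ⇒ $4
[04] 00 29 → 0x2900
  opcode bits[15:10]=0xa: add/RR
  rd@[9:8]=0x1 ⇒ bx
  rs@[7:6]=0x0 ⇒ ax
[06] f3 cb → 0xcbf3
  opcode bits[15:10]=0x32: adi/RI
  rd@[9:8]=0x3 ⇒ dx
  imm@[7:0]=0xf3 ⇒ $243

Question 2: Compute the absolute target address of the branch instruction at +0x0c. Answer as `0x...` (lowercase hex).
0x56f2

[0c] fa 1b → 0x1bfa
  opcode bits[15:10]=0x6: bl/J
  imm: (w>>0)&0x3ff=0x3fa (s10→-6) → $-6
  target = base 0x56ea + off 0x0c + 2 + imm -6 = 0x56f2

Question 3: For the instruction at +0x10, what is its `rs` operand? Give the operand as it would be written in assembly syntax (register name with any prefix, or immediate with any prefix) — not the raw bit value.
+0x10: 80 2b ⇒ word 0x2b80 (little)
  top 6b → 0xa → add [RR]
  rd: (w>>8)&0x3=0x3 → dx
  rs: (w>>6)&0x3=0x2 → cx

cx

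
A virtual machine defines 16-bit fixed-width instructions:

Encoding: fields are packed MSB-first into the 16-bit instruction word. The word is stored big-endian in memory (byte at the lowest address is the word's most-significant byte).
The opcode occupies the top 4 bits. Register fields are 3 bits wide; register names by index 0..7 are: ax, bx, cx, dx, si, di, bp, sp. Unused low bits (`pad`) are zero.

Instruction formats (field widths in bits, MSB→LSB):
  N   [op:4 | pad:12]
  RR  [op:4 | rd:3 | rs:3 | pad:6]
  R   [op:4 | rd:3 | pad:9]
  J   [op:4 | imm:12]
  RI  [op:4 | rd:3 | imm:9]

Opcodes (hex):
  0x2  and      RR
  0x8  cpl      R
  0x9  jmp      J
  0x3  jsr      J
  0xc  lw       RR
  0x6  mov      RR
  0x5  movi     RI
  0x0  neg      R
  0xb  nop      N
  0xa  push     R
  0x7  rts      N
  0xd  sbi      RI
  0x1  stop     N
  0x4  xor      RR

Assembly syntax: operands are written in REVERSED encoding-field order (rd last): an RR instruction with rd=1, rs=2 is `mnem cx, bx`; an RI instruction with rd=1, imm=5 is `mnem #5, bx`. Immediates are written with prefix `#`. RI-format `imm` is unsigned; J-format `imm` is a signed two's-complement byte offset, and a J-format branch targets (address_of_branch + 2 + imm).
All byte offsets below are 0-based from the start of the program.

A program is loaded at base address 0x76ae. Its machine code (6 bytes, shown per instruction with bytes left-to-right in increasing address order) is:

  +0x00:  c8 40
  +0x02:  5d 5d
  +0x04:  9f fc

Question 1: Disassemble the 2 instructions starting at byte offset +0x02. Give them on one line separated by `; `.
movi #349, bp; jmp #-4

off 0x02: read 5d 5d as big → 0x5d5d
  opcode bits[15:12]=0x5: movi/RI
  rd: (w>>9)&0x7=0x6 → bp
  imm: (w>>0)&0x1ff=0x15d → #349
off 0x04: read 9f fc as big → 0x9ffc
  opcode bits[15:12]=0x9: jmp/J
  imm: (w>>0)&0xfff=0xffc (s12→-4) → #-4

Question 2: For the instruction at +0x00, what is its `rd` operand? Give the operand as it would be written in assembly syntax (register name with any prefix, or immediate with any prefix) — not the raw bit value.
[00] c8 40 → 0xc840
  opcode bits[15:12]=0xc: lw/RR
  rd@[11:9]=0x4 ⇒ si
  rs@[8:6]=0x1 ⇒ bx

si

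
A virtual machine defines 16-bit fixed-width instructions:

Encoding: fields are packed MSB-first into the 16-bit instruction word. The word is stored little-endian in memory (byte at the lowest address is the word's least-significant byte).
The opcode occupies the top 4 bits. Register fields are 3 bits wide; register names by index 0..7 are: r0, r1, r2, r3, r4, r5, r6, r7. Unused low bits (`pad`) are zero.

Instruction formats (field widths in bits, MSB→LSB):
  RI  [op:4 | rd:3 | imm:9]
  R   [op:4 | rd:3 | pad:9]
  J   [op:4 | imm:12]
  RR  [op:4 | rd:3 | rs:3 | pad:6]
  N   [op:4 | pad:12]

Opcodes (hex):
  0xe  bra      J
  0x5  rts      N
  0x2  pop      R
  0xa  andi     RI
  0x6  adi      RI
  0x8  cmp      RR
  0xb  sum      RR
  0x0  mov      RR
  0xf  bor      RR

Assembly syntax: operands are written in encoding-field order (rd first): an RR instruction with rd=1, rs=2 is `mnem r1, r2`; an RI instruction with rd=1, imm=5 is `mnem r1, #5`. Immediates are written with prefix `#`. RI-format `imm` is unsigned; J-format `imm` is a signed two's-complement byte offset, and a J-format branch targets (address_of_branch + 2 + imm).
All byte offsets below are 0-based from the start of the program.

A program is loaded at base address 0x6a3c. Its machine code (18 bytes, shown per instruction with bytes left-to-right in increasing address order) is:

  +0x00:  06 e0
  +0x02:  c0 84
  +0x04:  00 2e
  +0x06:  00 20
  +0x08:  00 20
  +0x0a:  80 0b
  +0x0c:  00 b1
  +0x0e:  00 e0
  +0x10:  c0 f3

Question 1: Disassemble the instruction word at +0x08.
off 0x08: read 00 20 as little → 0x2000
  top 4b → 0x2 → pop [R]
  rd: (w>>9)&0x7=0x0 → r0

pop r0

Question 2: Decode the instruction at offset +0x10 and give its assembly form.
@+10  little-endian(c0 f3) = 0xf3c0
  op=0xf3c0>>12=0xf ⇒ bor (RR)
  rd@[11:9]=0x1 ⇒ r1
  rs@[8:6]=0x7 ⇒ r7

bor r1, r7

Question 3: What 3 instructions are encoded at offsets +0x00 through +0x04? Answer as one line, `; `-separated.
@+00  little-endian(06 e0) = 0xe006
  opcode bits[15:12]=0xe: bra/J
  [11:0] imm=6 = #6
@+02  little-endian(c0 84) = 0x84c0
  opcode bits[15:12]=0x8: cmp/RR
  [11:9] rd=2 = r2
  [8:6] rs=3 = r3
@+04  little-endian(00 2e) = 0x2e00
  opcode bits[15:12]=0x2: pop/R
  [11:9] rd=7 = r7

bra #6; cmp r2, r3; pop r7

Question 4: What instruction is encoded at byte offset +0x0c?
off 0x0c: read 00 b1 as little → 0xb100
  top 4b → 0xb → sum [RR]
  rd: (w>>9)&0x7=0x0 → r0
  rs: (w>>6)&0x7=0x4 → r4

sum r0, r4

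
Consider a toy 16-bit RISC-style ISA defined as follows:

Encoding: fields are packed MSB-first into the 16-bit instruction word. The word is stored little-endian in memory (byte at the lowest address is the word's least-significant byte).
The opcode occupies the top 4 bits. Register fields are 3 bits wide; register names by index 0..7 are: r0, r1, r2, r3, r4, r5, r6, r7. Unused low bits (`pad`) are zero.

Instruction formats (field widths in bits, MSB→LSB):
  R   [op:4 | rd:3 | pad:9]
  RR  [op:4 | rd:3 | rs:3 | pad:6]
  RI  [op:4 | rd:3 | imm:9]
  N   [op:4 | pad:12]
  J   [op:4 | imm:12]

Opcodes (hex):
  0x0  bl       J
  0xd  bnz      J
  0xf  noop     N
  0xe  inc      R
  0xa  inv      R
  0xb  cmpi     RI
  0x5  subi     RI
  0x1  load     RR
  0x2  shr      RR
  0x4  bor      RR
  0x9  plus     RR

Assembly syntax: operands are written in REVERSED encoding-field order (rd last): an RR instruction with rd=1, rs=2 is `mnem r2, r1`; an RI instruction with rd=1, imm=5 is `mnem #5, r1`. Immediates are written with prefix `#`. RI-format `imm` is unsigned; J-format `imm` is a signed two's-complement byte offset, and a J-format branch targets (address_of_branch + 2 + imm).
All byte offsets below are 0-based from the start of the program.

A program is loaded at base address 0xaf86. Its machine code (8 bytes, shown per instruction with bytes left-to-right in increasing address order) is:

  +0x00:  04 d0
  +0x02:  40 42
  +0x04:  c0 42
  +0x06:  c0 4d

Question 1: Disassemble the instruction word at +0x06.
bor r7, r6

[06] c0 4d → 0x4dc0
  op=0x4dc0>>12=0x4 ⇒ bor (RR)
  rd@[11:9]=0x6 ⇒ r6
  rs@[8:6]=0x7 ⇒ r7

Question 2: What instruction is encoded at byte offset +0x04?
bor r3, r1

+0x04: c0 42 ⇒ word 0x42c0 (little)
  opcode bits[15:12]=0x4: bor/RR
  [11:9] rd=1 = r1
  [8:6] rs=3 = r3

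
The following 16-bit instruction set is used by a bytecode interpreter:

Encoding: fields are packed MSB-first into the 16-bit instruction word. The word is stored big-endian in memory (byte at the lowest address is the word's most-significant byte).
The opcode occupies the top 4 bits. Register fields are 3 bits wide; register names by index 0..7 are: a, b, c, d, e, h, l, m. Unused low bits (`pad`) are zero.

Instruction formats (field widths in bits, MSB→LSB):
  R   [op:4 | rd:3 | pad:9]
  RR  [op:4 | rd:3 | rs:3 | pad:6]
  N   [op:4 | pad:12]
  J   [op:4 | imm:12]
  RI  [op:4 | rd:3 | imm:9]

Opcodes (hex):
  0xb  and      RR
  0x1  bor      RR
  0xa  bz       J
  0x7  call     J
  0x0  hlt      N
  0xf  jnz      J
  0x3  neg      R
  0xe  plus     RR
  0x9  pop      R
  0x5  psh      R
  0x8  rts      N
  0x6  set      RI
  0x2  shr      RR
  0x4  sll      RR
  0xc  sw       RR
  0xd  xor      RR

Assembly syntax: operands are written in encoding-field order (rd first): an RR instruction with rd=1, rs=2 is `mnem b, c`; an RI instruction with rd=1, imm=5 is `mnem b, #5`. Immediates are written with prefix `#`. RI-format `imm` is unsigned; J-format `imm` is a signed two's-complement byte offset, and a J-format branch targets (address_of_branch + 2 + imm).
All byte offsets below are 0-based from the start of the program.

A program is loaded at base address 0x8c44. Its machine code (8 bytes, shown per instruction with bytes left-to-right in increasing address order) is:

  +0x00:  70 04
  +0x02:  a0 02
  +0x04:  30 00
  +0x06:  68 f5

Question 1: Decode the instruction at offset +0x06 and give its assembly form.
off 0x06: read 68 f5 as big → 0x68f5
  top 4b → 0x6 → set [RI]
  [11:9] rd=4 = e
  [8:0] imm=245 = #245

set e, #245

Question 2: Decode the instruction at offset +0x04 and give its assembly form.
neg a

[04] 30 00 → 0x3000
  top 4b → 0x3 → neg [R]
  [11:9] rd=0 = a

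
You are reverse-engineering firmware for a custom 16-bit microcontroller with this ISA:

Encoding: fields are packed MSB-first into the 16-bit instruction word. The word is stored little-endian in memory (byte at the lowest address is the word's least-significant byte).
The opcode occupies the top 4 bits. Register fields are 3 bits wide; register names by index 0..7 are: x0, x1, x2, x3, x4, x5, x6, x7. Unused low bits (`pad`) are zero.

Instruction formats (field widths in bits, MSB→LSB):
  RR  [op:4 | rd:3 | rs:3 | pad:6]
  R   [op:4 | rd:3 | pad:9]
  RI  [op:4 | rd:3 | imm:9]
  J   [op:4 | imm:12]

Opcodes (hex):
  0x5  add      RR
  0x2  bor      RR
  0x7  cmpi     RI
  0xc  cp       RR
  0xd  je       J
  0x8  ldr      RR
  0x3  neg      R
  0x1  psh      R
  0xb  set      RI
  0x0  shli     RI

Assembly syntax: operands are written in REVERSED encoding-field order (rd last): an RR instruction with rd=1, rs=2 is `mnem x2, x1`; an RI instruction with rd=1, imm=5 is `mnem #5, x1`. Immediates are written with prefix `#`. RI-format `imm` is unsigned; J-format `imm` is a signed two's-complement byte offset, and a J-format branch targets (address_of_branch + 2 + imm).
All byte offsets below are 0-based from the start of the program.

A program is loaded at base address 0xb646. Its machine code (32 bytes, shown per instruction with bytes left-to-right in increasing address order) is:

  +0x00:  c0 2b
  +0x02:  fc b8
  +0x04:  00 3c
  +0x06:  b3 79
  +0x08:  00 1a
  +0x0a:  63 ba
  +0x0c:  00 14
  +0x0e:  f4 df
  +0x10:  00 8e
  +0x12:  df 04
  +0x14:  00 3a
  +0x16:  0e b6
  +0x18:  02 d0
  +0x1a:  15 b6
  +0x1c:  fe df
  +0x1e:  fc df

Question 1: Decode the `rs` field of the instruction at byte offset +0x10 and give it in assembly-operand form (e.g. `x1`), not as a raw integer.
x0

+0x10: 00 8e ⇒ word 0x8e00 (little)
  opcode bits[15:12]=0x8: ldr/RR
  rd: (w>>9)&0x7=0x7 → x7
  rs: (w>>6)&0x7=0x0 → x0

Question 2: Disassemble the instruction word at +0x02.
[02] fc b8 → 0xb8fc
  top 4b → 0xb → set [RI]
  rd@[11:9]=0x4 ⇒ x4
  imm@[8:0]=0xfc ⇒ #252

set #252, x4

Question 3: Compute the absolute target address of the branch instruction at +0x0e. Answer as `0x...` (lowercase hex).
+0x0e: f4 df ⇒ word 0xdff4 (little)
  op=0xdff4>>12=0xd ⇒ je (J)
  imm: (w>>0)&0xfff=0xff4 (s12→-12) → #-12
  target = base 0xb646 + off 0x0e + 2 + imm -12 = 0xb64a

0xb64a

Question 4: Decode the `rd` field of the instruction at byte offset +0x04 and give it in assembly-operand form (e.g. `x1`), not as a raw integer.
x6

[04] 00 3c → 0x3c00
  top 4b → 0x3 → neg [R]
  rd@[11:9]=0x6 ⇒ x6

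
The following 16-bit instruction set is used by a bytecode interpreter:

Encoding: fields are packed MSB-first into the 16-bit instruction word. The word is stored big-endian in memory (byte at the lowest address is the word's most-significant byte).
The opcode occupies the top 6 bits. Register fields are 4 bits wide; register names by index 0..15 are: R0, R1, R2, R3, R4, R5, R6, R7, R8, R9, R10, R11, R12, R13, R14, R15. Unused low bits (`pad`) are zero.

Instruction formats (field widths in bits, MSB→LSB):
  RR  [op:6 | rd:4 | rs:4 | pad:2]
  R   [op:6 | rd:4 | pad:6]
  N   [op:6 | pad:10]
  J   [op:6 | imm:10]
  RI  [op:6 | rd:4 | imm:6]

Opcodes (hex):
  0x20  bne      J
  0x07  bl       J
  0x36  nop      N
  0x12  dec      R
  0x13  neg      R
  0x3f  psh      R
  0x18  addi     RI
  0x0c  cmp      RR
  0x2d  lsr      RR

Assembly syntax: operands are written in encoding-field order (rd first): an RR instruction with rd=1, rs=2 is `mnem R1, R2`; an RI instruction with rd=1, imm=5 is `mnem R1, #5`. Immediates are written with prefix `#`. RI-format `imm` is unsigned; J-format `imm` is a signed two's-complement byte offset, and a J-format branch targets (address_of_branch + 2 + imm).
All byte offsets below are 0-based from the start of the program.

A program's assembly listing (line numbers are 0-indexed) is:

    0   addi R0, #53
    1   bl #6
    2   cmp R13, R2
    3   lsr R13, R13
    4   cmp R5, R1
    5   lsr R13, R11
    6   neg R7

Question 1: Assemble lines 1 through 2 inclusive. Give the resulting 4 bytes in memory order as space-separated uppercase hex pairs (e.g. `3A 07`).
1C 06 33 48

L1: bl op=0x7:6|imm=6:10 ⇒ 0x1c06 ⇒ big 1c 06
L2: cmp op=0xc:6|rd=13:4|rs=2:4|pad=0:2 ⇒ 0x3348 ⇒ big 33 48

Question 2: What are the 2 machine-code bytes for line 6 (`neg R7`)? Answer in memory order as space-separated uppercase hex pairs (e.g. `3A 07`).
line 6 (neg): pack op=0x13:6|rd=7:4|pad=0:6 = 0x4dc0; big→ 4d c0

4D C0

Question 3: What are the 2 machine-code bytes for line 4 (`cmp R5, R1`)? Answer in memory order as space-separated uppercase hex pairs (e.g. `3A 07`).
31 44

line 4 (cmp): pack op=0xc:6|rd=5:4|rs=1:4|pad=0:2 = 0x3144; big→ 31 44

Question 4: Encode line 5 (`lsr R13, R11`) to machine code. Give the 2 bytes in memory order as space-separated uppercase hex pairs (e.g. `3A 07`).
B7 6C

5. lsr fields op=0x2d:6|rd=13:4|rs=11:4|pad=0:2 → word b76ch → b7 6c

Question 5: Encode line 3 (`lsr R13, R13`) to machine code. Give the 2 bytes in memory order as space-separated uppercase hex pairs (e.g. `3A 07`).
B7 74

3. lsr fields op=0x2d:6|rd=13:4|rs=13:4|pad=0:2 → word b774h → b7 74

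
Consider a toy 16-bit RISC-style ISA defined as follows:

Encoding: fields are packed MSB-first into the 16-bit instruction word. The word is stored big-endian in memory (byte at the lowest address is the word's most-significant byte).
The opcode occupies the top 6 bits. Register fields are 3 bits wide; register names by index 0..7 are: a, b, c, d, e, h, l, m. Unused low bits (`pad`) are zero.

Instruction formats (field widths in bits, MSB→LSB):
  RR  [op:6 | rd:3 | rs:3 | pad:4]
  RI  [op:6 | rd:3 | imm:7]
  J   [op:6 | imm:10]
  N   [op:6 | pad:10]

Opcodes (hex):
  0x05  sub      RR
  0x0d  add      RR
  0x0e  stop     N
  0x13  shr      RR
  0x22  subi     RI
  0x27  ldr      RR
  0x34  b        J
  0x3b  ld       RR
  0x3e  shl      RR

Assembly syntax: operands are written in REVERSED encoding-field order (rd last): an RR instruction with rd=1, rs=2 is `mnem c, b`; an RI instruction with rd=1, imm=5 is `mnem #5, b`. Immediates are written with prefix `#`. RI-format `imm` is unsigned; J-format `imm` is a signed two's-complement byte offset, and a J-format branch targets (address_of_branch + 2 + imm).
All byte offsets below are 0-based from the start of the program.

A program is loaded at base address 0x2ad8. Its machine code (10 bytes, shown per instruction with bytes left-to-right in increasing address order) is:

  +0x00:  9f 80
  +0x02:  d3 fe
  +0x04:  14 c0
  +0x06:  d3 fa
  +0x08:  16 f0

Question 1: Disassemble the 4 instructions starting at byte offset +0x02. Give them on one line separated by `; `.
b #-2; sub e, b; b #-6; sub m, h

[02] d3 fe → 0xd3fe
  top 6b → 0x34 → b [J]
  [9:0] imm=1022 (s10→-2) = #-2
[04] 14 c0 → 0x14c0
  top 6b → 0x5 → sub [RR]
  [9:7] rd=1 = b
  [6:4] rs=4 = e
[06] d3 fa → 0xd3fa
  top 6b → 0x34 → b [J]
  [9:0] imm=1018 (s10→-6) = #-6
[08] 16 f0 → 0x16f0
  top 6b → 0x5 → sub [RR]
  [9:7] rd=5 = h
  [6:4] rs=7 = m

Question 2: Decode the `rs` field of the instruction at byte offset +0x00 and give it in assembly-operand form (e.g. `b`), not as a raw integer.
a

+0x00: 9f 80 ⇒ word 0x9f80 (big)
  op=0x9f80>>10=0x27 ⇒ ldr (RR)
  rd: (w>>7)&0x7=0x7 → m
  rs: (w>>4)&0x7=0x0 → a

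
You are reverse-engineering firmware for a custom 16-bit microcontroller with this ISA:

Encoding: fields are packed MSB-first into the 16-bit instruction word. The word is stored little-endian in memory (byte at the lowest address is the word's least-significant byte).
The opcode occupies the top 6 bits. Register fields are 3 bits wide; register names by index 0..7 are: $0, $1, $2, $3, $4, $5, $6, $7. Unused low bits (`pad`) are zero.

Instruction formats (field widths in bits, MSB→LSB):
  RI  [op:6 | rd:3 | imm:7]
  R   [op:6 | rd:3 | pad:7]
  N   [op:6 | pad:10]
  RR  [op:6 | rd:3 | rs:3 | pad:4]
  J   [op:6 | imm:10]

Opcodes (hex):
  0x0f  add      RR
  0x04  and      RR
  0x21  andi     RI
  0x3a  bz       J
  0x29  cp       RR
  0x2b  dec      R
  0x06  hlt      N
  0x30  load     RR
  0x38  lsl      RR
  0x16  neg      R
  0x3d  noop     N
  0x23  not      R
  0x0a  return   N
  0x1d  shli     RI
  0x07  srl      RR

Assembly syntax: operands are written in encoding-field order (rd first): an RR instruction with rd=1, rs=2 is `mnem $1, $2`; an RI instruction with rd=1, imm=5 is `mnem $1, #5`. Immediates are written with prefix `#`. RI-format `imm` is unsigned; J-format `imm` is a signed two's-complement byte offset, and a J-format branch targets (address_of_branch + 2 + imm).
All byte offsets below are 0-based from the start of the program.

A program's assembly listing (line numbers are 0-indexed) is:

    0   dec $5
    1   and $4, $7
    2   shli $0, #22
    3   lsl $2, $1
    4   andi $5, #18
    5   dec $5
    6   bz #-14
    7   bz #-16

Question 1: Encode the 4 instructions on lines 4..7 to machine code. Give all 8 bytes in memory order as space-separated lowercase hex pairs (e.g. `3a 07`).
L4: andi op=0x21:6|rd=5:3|imm=18:7 ⇒ 0x8692 ⇒ little 92 86
L5: dec op=0x2b:6|rd=5:3|pad=0:7 ⇒ 0xae80 ⇒ little 80 ae
L6: bz op=0x3a:6|imm=-14:10 ⇒ 0xebf2 ⇒ little f2 eb
L7: bz op=0x3a:6|imm=-16:10 ⇒ 0xebf0 ⇒ little f0 eb

92 86 80 ae f2 eb f0 eb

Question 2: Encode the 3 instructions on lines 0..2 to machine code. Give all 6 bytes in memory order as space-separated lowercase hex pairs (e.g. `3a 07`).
line 0 (dec): pack op=0x2b:6|rd=5:3|pad=0:7 = 0xae80; little→ 80 ae
line 1 (and): pack op=0x4:6|rd=4:3|rs=7:3|pad=0:4 = 0x1270; little→ 70 12
line 2 (shli): pack op=0x1d:6|rd=0:3|imm=22:7 = 0x7416; little→ 16 74

80 ae 70 12 16 74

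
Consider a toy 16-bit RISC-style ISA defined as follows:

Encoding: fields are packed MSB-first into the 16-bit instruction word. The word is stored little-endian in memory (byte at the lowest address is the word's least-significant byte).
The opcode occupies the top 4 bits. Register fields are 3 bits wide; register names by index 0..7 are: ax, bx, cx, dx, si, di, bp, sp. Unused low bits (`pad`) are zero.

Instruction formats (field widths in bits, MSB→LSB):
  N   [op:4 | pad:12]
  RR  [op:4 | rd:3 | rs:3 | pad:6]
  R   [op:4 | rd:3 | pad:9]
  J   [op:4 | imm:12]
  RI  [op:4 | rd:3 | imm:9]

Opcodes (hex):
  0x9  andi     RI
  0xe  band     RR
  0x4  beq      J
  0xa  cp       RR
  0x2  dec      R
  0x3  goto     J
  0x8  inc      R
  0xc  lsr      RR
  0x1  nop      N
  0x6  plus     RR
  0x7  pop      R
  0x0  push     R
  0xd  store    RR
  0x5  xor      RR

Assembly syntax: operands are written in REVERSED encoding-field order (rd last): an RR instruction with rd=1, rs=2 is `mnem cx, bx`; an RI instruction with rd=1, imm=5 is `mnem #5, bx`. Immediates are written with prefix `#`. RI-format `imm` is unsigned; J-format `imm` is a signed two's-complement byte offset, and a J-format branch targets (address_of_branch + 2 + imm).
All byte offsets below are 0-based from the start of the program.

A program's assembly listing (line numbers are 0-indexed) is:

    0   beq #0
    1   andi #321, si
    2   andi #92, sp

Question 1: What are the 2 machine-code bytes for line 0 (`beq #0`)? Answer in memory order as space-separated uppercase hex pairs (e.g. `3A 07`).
L0: beq op=0x4:4|imm=0:12 ⇒ 0x4000 ⇒ little 00 40

00 40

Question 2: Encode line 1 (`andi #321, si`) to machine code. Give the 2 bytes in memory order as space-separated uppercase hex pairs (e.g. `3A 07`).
41 99

L1: andi op=0x9:4|rd=4:3|imm=321:9 ⇒ 0x9941 ⇒ little 41 99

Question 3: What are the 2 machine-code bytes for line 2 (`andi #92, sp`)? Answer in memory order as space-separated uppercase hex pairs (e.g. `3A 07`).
L2: andi op=0x9:4|rd=7:3|imm=92:9 ⇒ 0x9e5c ⇒ little 5c 9e

5C 9E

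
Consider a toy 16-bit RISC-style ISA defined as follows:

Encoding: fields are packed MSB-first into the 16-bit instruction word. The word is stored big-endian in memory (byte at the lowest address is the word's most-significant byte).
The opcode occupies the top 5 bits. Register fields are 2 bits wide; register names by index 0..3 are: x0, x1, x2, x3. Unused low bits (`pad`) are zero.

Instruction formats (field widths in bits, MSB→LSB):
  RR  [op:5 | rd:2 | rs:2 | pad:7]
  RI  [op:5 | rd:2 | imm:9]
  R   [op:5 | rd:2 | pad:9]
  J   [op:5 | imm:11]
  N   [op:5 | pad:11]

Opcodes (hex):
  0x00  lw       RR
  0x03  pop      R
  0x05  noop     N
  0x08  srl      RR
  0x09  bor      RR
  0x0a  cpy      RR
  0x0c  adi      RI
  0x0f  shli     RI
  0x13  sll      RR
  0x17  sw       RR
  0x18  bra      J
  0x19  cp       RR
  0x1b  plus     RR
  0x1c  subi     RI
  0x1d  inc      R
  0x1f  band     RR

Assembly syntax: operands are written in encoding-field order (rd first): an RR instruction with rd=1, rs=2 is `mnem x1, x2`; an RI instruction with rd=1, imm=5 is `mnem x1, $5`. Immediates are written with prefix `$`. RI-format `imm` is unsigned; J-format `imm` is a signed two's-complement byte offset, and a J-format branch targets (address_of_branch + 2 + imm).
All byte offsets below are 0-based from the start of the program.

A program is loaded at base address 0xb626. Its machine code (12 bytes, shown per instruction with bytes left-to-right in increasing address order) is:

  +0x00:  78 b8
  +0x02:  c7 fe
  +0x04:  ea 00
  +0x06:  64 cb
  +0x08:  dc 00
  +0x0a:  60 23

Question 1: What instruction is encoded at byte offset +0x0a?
adi x0, $35

@+0a  big-endian(60 23) = 0x6023
  top 5b → 0xc → adi [RI]
  [10:9] rd=0 = x0
  [8:0] imm=35 = $35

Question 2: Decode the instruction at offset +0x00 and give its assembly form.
@+00  big-endian(78 b8) = 0x78b8
  opcode bits[15:11]=0xf: shli/RI
  rd@[10:9]=0x0 ⇒ x0
  imm@[8:0]=0xb8 ⇒ $184

shli x0, $184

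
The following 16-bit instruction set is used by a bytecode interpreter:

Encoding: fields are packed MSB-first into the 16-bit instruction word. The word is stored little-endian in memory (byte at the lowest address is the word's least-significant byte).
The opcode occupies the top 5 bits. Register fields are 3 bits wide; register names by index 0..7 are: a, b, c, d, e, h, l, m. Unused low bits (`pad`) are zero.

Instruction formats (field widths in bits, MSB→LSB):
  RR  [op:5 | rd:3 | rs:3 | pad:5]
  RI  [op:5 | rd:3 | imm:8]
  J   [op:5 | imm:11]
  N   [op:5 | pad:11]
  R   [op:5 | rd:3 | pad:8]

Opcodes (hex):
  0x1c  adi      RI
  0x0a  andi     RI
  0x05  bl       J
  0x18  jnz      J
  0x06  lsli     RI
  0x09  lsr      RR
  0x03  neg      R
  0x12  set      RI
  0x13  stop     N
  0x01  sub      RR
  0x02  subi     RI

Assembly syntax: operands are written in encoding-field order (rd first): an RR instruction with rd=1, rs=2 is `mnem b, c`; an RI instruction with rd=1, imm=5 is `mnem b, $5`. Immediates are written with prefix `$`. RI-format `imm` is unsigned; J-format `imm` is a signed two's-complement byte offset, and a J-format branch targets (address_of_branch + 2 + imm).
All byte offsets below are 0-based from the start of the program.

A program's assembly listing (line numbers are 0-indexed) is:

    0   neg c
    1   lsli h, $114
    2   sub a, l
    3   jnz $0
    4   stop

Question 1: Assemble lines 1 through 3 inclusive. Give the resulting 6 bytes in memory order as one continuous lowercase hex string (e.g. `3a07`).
L1: lsli op=0x6:5|rd=5:3|imm=114:8 ⇒ 0x3572 ⇒ little 72 35
L2: sub op=0x1:5|rd=0:3|rs=6:3|pad=0:5 ⇒ 0x08c0 ⇒ little c0 08
L3: jnz op=0x18:5|imm=0:11 ⇒ 0xc000 ⇒ little 00 c0

7235c00800c0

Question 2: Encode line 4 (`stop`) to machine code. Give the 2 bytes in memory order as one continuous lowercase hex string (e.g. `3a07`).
L4: stop op=0x13:5|pad=0:11 ⇒ 0x9800 ⇒ little 00 98

0098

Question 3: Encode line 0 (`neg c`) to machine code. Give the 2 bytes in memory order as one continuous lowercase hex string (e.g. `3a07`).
001a

L0: neg op=0x3:5|rd=2:3|pad=0:8 ⇒ 0x1a00 ⇒ little 00 1a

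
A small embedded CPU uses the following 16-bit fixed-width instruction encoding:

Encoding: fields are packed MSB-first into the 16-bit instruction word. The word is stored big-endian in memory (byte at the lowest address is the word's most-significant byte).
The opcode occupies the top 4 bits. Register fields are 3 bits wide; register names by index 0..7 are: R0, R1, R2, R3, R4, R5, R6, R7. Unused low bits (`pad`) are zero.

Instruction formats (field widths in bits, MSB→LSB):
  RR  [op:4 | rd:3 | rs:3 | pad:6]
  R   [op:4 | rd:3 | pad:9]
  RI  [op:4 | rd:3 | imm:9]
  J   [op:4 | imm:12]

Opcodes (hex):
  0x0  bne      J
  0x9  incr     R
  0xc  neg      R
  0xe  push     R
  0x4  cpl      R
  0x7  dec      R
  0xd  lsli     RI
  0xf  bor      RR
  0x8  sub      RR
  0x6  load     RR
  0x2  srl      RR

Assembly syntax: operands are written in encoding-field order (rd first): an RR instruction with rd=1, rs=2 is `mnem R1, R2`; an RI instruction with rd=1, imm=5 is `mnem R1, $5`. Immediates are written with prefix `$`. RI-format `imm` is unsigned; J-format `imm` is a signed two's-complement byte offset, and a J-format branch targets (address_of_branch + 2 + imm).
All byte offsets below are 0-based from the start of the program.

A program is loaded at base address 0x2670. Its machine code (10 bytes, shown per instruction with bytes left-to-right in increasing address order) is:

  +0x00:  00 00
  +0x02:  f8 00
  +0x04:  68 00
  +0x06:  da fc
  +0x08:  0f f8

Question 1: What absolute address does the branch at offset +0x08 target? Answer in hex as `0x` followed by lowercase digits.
0x2672

off 0x08: read 0f f8 as big → 0x0ff8
  op=0x0ff8>>12=0x0 ⇒ bne (J)
  [11:0] imm=4088 (s12→-8) = $-8
  target = base 0x2670 + off 0x08 + 2 + imm -8 = 0x2672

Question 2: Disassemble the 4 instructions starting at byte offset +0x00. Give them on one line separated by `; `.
+0x00: 00 00 ⇒ word 0x0000 (big)
  opcode bits[15:12]=0x0: bne/J
  [11:0] imm=0 = $0
+0x02: f8 00 ⇒ word 0xf800 (big)
  opcode bits[15:12]=0xf: bor/RR
  [11:9] rd=4 = R4
  [8:6] rs=0 = R0
+0x04: 68 00 ⇒ word 0x6800 (big)
  opcode bits[15:12]=0x6: load/RR
  [11:9] rd=4 = R4
  [8:6] rs=0 = R0
+0x06: da fc ⇒ word 0xdafc (big)
  opcode bits[15:12]=0xd: lsli/RI
  [11:9] rd=5 = R5
  [8:0] imm=252 = $252

bne $0; bor R4, R0; load R4, R0; lsli R5, $252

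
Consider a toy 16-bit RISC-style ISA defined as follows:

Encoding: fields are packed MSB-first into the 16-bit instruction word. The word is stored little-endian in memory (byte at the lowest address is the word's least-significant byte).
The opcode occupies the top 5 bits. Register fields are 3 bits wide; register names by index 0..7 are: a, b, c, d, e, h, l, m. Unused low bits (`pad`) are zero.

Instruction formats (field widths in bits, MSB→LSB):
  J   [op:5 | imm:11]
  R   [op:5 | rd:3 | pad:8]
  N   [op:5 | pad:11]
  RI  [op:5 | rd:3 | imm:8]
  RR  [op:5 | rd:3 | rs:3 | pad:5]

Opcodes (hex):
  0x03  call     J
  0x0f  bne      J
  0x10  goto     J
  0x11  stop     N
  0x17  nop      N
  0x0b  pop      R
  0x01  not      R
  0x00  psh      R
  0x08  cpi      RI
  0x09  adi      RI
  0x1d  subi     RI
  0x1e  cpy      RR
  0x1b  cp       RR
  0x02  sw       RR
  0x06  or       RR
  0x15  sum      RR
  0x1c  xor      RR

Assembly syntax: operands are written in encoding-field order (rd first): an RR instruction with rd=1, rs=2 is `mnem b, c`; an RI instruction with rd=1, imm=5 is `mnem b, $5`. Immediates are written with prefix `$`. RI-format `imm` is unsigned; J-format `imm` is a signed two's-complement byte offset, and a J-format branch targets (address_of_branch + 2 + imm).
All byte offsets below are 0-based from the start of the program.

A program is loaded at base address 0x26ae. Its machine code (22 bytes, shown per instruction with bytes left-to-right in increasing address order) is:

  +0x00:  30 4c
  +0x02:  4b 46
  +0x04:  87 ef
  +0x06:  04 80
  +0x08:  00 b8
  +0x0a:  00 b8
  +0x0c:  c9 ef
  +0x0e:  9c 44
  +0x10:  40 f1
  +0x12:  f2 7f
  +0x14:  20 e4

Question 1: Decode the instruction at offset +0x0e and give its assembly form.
+0x0e: 9c 44 ⇒ word 0x449c (little)
  top 5b → 0x8 → cpi [RI]
  [10:8] rd=4 = e
  [7:0] imm=156 = $156

cpi e, $156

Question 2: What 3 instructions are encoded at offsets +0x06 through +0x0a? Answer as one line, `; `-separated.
[06] 04 80 → 0x8004
  op=0x8004>>11=0x10 ⇒ goto (J)
  [10:0] imm=4 = $4
[08] 00 b8 → 0xb800
  op=0xb800>>11=0x17 ⇒ nop (N)
[0a] 00 b8 → 0xb800
  op=0xb800>>11=0x17 ⇒ nop (N)

goto $4; nop; nop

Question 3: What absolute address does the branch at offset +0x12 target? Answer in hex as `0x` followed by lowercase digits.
0x26b4

@+12  little-endian(f2 7f) = 0x7ff2
  opcode bits[15:11]=0xf: bne/J
  imm@[10:0]=0x7f2 (s11→-14) ⇒ $-14
  target = base 0x26ae + off 0x12 + 2 + imm -14 = 0x26b4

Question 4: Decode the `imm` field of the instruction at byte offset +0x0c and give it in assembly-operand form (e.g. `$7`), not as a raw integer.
$201

off 0x0c: read c9 ef as little → 0xefc9
  opcode bits[15:11]=0x1d: subi/RI
  [10:8] rd=7 = m
  [7:0] imm=201 = $201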